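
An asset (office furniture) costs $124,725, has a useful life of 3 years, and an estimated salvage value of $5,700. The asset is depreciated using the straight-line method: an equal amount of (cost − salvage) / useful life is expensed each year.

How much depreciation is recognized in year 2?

$39,675

Depreciable base = $124,725 − $5,700 = $119,025.
Annual expense = $119,025 / 3 = $39,675.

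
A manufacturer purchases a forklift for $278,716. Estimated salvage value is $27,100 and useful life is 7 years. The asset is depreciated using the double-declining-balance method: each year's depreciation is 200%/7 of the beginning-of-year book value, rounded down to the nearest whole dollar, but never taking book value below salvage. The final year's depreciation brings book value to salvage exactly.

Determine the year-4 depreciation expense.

$29,021

Depreciable base = $278,716 − $27,100 = $251,616.
Year 1: ⌊$278,716 × 200%/7⌋ = $79,633. Book value $199,083.
Year 2: ⌊$199,083 × 200%/7⌋ = $56,880. Book value $142,203.
Year 3: ⌊$142,203 × 200%/7⌋ = $40,629. Book value $101,574.
Year 4: ⌊$101,574 × 200%/7⌋ = $29,021. Book value $72,553.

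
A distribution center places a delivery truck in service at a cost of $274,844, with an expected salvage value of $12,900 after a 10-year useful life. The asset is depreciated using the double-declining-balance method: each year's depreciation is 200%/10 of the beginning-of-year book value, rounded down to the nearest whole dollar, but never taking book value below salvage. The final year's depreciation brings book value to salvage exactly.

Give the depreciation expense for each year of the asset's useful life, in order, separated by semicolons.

$54,968; $43,975; $35,180; $28,144; $22,515; $18,012; $14,410; $11,528; $9,222; $23,990

Depreciable base = $274,844 − $12,900 = $261,944.
Year 1: ⌊$274,844 × 200%/10⌋ = $54,968. Book value $219,876.
Year 2: ⌊$219,876 × 200%/10⌋ = $43,975. Book value $175,901.
Year 3: ⌊$175,901 × 200%/10⌋ = $35,180. Book value $140,721.
Year 4: ⌊$140,721 × 200%/10⌋ = $28,144. Book value $112,577.
Year 5: ⌊$112,577 × 200%/10⌋ = $22,515. Book value $90,062.
Year 6: ⌊$90,062 × 200%/10⌋ = $18,012. Book value $72,050.
Year 7: ⌊$72,050 × 200%/10⌋ = $14,410. Book value $57,640.
Year 8: ⌊$57,640 × 200%/10⌋ = $11,528. Book value $46,112.
Year 9: ⌊$46,112 × 200%/10⌋ = $9,222. Book value $36,890.
Year 10 (final): $36,890 − $12,900 = $23,990. Book value $12,900.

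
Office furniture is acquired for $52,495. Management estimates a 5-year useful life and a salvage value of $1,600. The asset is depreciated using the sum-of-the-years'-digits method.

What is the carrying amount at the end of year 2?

$21,958

Depreciable base = $52,495 − $1,600 = $50,895.
Sum of the years' digits = 5+4+3+2+1 = 15.
Year 1: $50,895 × 5/15 = $16,965. Book value $35,530.
Year 2: $50,895 × 4/15 = $13,572. Book value $21,958.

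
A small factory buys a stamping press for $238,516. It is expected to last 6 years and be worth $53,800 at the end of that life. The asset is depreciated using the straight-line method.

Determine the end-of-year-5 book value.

$84,586

Depreciable base = $238,516 − $53,800 = $184,716.
Annual expense = $184,716 / 6 = $30,786.
End of year 1: book value $207,730.
End of year 2: book value $176,944.
End of year 3: book value $146,158.
End of year 4: book value $115,372.
End of year 5: book value $84,586.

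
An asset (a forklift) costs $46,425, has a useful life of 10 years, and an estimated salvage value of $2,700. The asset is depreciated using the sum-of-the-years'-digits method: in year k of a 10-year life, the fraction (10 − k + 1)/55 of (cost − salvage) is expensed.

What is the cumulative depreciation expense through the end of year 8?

Depreciable base = $46,425 − $2,700 = $43,725.
Sum of the years' digits = 10+9+8+7+6+5+4+3+2+1 = 55.
Year 1: $43,725 × 10/55 = $7,950. Book value $38,475.
Year 2: $43,725 × 9/55 = $7,155. Book value $31,320.
Year 3: $43,725 × 8/55 = $6,360. Book value $24,960.
Year 4: $43,725 × 7/55 = $5,565. Book value $19,395.
Year 5: $43,725 × 6/55 = $4,770. Book value $14,625.
Year 6: $43,725 × 5/55 = $3,975. Book value $10,650.
Year 7: $43,725 × 4/55 = $3,180. Book value $7,470.
Year 8: $43,725 × 3/55 = $2,385. Book value $5,085.
Accumulated through year 8 = $46,425 − $5,085 = $41,340.

$41,340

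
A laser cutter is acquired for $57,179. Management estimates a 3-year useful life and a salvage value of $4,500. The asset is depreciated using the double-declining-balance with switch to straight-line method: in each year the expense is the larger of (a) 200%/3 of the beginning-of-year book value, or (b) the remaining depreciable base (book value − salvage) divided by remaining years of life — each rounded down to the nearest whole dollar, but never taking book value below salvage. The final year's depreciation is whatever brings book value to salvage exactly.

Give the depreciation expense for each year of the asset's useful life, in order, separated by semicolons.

Depreciable base = $57,179 − $4,500 = $52,679.
Year 1: DB = ⌊$57,179 × 200%/3⌋ = $38,119; SL = ⌊$52,679/3⌋ = $17,559 → take DB $38,119. Book value $19,060.
Year 2: DB = ⌊$19,060 × 200%/3⌋ = $12,706; SL = ⌊$14,560/2⌋ = $7,280 → take DB $12,706. Book value $6,354.
Year 3 (final): $6,354 − $4,500 = $1,854. Book value $4,500.

$38,119; $12,706; $1,854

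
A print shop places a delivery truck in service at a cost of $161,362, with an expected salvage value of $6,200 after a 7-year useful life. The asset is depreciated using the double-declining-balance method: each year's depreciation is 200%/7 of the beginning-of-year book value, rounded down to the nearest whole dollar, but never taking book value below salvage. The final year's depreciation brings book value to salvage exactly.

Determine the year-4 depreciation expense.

$16,801

Depreciable base = $161,362 − $6,200 = $155,162.
Year 1: ⌊$161,362 × 200%/7⌋ = $46,103. Book value $115,259.
Year 2: ⌊$115,259 × 200%/7⌋ = $32,931. Book value $82,328.
Year 3: ⌊$82,328 × 200%/7⌋ = $23,522. Book value $58,806.
Year 4: ⌊$58,806 × 200%/7⌋ = $16,801. Book value $42,005.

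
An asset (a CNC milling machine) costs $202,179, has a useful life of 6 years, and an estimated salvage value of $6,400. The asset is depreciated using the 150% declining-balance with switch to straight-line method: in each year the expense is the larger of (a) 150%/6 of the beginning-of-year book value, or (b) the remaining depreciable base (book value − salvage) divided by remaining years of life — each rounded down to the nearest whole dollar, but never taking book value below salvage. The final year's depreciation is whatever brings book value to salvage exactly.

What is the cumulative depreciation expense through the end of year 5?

Depreciable base = $202,179 − $6,400 = $195,779.
Year 1: DB = ⌊$202,179 × 150%/6⌋ = $50,544; SL = ⌊$195,779/6⌋ = $32,629 → take DB $50,544. Book value $151,635.
Year 2: DB = ⌊$151,635 × 150%/6⌋ = $37,908; SL = ⌊$145,235/5⌋ = $29,047 → take DB $37,908. Book value $113,727.
Year 3: DB = ⌊$113,727 × 150%/6⌋ = $28,431; SL = ⌊$107,327/4⌋ = $26,831 → take DB $28,431. Book value $85,296.
Year 4: DB = ⌊$85,296 × 150%/6⌋ = $21,324; SL = ⌊$78,896/3⌋ = $26,298 → take SL $26,298. Book value $58,998.
Year 5: DB = ⌊$58,998 × 150%/6⌋ = $14,749; SL = ⌊$52,598/2⌋ = $26,299 → take SL $26,299. Book value $32,699.
Accumulated through year 5 = $202,179 − $32,699 = $169,480.

$169,480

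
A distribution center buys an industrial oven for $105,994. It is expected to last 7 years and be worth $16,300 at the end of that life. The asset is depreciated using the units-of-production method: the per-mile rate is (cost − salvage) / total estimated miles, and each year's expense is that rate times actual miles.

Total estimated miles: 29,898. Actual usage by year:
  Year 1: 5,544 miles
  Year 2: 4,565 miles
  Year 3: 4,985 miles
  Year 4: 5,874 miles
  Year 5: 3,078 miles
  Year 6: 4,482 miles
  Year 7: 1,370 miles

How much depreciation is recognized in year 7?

$4,110

Depreciable base = $105,994 − $16,300 = $89,694.
Rate = $89,694 / 29,898 miles = $3 per mile.
Year 1: 5,544 × $3 = $16,632. Book value $89,362.
Year 2: 4,565 × $3 = $13,695. Book value $75,667.
Year 3: 4,985 × $3 = $14,955. Book value $60,712.
Year 4: 5,874 × $3 = $17,622. Book value $43,090.
Year 5: 3,078 × $3 = $9,234. Book value $33,856.
Year 6: 4,482 × $3 = $13,446. Book value $20,410.
Year 7: 1,370 × $3 = $4,110. Book value $16,300.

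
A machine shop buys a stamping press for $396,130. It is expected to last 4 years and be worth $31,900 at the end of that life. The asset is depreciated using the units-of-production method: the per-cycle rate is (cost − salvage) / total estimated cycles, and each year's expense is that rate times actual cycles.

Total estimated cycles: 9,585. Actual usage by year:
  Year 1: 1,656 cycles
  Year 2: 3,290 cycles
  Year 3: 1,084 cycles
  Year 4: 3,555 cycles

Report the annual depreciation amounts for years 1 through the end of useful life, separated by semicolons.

$62,928; $125,020; $41,192; $135,090

Depreciable base = $396,130 − $31,900 = $364,230.
Rate = $364,230 / 9,585 cycles = $38 per cycle.
Year 1: 1,656 × $38 = $62,928. Book value $333,202.
Year 2: 3,290 × $38 = $125,020. Book value $208,182.
Year 3: 1,084 × $38 = $41,192. Book value $166,990.
Year 4: 3,555 × $38 = $135,090. Book value $31,900.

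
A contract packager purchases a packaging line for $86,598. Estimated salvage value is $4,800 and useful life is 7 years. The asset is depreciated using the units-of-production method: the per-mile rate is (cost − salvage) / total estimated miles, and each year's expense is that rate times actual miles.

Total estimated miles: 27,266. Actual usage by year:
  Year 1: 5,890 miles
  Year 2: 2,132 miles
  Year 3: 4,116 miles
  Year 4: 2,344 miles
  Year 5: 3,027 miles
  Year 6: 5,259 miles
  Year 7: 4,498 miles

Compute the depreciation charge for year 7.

$13,494

Depreciable base = $86,598 − $4,800 = $81,798.
Rate = $81,798 / 27,266 miles = $3 per mile.
Year 1: 5,890 × $3 = $17,670. Book value $68,928.
Year 2: 2,132 × $3 = $6,396. Book value $62,532.
Year 3: 4,116 × $3 = $12,348. Book value $50,184.
Year 4: 2,344 × $3 = $7,032. Book value $43,152.
Year 5: 3,027 × $3 = $9,081. Book value $34,071.
Year 6: 5,259 × $3 = $15,777. Book value $18,294.
Year 7: 4,498 × $3 = $13,494. Book value $4,800.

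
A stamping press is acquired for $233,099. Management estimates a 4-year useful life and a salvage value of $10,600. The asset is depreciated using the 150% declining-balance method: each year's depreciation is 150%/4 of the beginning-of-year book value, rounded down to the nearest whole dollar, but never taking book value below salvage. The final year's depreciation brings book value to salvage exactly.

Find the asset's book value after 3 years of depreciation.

Depreciable base = $233,099 − $10,600 = $222,499.
Year 1: ⌊$233,099 × 150%/4⌋ = $87,412. Book value $145,687.
Year 2: ⌊$145,687 × 150%/4⌋ = $54,632. Book value $91,055.
Year 3: ⌊$91,055 × 150%/4⌋ = $34,145. Book value $56,910.

$56,910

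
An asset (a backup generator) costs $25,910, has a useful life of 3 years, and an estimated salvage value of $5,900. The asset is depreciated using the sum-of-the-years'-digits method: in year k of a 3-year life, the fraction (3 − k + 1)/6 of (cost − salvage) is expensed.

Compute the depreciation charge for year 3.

$3,335

Depreciable base = $25,910 − $5,900 = $20,010.
Sum of the years' digits = 3+2+1 = 6.
Year 1: $20,010 × 3/6 = $10,005. Book value $15,905.
Year 2: $20,010 × 2/6 = $6,670. Book value $9,235.
Year 3: $20,010 × 1/6 = $3,335. Book value $5,900.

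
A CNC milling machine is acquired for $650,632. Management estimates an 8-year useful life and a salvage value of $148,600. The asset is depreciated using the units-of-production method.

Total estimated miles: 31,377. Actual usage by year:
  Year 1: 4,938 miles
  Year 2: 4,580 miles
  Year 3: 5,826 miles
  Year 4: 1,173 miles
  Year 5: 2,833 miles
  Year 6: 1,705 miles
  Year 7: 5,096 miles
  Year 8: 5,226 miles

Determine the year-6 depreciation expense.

$27,280

Depreciable base = $650,632 − $148,600 = $502,032.
Rate = $502,032 / 31,377 miles = $16 per mile.
Year 1: 4,938 × $16 = $79,008. Book value $571,624.
Year 2: 4,580 × $16 = $73,280. Book value $498,344.
Year 3: 5,826 × $16 = $93,216. Book value $405,128.
Year 4: 1,173 × $16 = $18,768. Book value $386,360.
Year 5: 2,833 × $16 = $45,328. Book value $341,032.
Year 6: 1,705 × $16 = $27,280. Book value $313,752.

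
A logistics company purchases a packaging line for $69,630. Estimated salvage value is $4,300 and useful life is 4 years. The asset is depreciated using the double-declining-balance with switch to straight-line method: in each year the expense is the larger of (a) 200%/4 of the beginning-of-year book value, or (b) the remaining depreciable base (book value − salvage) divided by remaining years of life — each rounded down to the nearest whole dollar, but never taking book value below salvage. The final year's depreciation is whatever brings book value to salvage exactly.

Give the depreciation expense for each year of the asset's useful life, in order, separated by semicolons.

Depreciable base = $69,630 − $4,300 = $65,330.
Year 1: DB = ⌊$69,630 × 200%/4⌋ = $34,815; SL = ⌊$65,330/4⌋ = $16,332 → take DB $34,815. Book value $34,815.
Year 2: DB = ⌊$34,815 × 200%/4⌋ = $17,407; SL = ⌊$30,515/3⌋ = $10,171 → take DB $17,407. Book value $17,408.
Year 3: DB = ⌊$17,408 × 200%/4⌋ = $8,704; SL = ⌊$13,108/2⌋ = $6,554 → take DB $8,704. Book value $8,704.
Year 4 (final): $8,704 − $4,300 = $4,404. Book value $4,300.

$34,815; $17,407; $8,704; $4,404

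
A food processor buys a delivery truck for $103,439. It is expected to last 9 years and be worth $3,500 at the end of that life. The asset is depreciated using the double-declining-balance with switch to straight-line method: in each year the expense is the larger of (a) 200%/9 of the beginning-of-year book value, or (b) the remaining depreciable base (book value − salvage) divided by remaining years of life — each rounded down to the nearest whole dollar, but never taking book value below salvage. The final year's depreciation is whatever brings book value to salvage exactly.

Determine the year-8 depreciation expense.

Depreciable base = $103,439 − $3,500 = $99,939.
Year 1: DB = ⌊$103,439 × 200%/9⌋ = $22,986; SL = ⌊$99,939/9⌋ = $11,104 → take DB $22,986. Book value $80,453.
Year 2: DB = ⌊$80,453 × 200%/9⌋ = $17,878; SL = ⌊$76,953/8⌋ = $9,619 → take DB $17,878. Book value $62,575.
Year 3: DB = ⌊$62,575 × 200%/9⌋ = $13,905; SL = ⌊$59,075/7⌋ = $8,439 → take DB $13,905. Book value $48,670.
Year 4: DB = ⌊$48,670 × 200%/9⌋ = $10,815; SL = ⌊$45,170/6⌋ = $7,528 → take DB $10,815. Book value $37,855.
Year 5: DB = ⌊$37,855 × 200%/9⌋ = $8,412; SL = ⌊$34,355/5⌋ = $6,871 → take DB $8,412. Book value $29,443.
Year 6: DB = ⌊$29,443 × 200%/9⌋ = $6,542; SL = ⌊$25,943/4⌋ = $6,485 → take DB $6,542. Book value $22,901.
Year 7: DB = ⌊$22,901 × 200%/9⌋ = $5,089; SL = ⌊$19,401/3⌋ = $6,467 → take SL $6,467. Book value $16,434.
Year 8: DB = ⌊$16,434 × 200%/9⌋ = $3,652; SL = ⌊$12,934/2⌋ = $6,467 → take SL $6,467. Book value $9,967.

$6,467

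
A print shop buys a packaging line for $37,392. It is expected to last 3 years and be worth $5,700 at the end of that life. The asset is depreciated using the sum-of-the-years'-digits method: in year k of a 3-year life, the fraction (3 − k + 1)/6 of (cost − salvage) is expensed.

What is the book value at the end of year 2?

$10,982

Depreciable base = $37,392 − $5,700 = $31,692.
Sum of the years' digits = 3+2+1 = 6.
Year 1: $31,692 × 3/6 = $15,846. Book value $21,546.
Year 2: $31,692 × 2/6 = $10,564. Book value $10,982.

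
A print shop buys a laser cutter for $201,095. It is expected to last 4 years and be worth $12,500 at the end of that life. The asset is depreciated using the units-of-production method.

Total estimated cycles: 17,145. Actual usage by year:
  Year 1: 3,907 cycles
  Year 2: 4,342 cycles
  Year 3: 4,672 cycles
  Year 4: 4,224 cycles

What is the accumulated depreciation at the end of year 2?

Depreciable base = $201,095 − $12,500 = $188,595.
Rate = $188,595 / 17,145 cycles = $11 per cycle.
Year 1: 3,907 × $11 = $42,977. Book value $158,118.
Year 2: 4,342 × $11 = $47,762. Book value $110,356.
Accumulated through year 2 = $201,095 − $110,356 = $90,739.

$90,739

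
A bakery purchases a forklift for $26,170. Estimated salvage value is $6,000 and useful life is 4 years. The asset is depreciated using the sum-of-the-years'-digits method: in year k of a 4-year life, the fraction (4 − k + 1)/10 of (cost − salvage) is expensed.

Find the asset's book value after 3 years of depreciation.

Depreciable base = $26,170 − $6,000 = $20,170.
Sum of the years' digits = 4+3+2+1 = 10.
Year 1: $20,170 × 4/10 = $8,068. Book value $18,102.
Year 2: $20,170 × 3/10 = $6,051. Book value $12,051.
Year 3: $20,170 × 2/10 = $4,034. Book value $8,017.

$8,017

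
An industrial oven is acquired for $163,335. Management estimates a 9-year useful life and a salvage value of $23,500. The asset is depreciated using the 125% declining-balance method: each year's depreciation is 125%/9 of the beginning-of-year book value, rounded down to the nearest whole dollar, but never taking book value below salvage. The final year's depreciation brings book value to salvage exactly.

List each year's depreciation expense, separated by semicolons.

Depreciable base = $163,335 − $23,500 = $139,835.
Year 1: ⌊$163,335 × 125%/9⌋ = $22,685. Book value $140,650.
Year 2: ⌊$140,650 × 125%/9⌋ = $19,534. Book value $121,116.
Year 3: ⌊$121,116 × 125%/9⌋ = $16,821. Book value $104,295.
Year 4: ⌊$104,295 × 125%/9⌋ = $14,485. Book value $89,810.
Year 5: ⌊$89,810 × 125%/9⌋ = $12,473. Book value $77,337.
Year 6: ⌊$77,337 × 125%/9⌋ = $10,741. Book value $66,596.
Year 7: ⌊$66,596 × 125%/9⌋ = $9,249. Book value $57,347.
Year 8: ⌊$57,347 × 125%/9⌋ = $7,964. Book value $49,383.
Year 9 (final): $49,383 − $23,500 = $25,883. Book value $23,500.

$22,685; $19,534; $16,821; $14,485; $12,473; $10,741; $9,249; $7,964; $25,883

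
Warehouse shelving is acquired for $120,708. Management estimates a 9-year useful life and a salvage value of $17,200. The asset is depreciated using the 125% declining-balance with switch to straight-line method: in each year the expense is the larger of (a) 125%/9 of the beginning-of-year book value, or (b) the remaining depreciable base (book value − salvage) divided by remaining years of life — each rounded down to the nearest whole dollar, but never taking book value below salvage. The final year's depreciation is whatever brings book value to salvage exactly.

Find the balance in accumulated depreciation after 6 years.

Depreciable base = $120,708 − $17,200 = $103,508.
Year 1: DB = ⌊$120,708 × 125%/9⌋ = $16,765; SL = ⌊$103,508/9⌋ = $11,500 → take DB $16,765. Book value $103,943.
Year 2: DB = ⌊$103,943 × 125%/9⌋ = $14,436; SL = ⌊$86,743/8⌋ = $10,842 → take DB $14,436. Book value $89,507.
Year 3: DB = ⌊$89,507 × 125%/9⌋ = $12,431; SL = ⌊$72,307/7⌋ = $10,329 → take DB $12,431. Book value $77,076.
Year 4: DB = ⌊$77,076 × 125%/9⌋ = $10,705; SL = ⌊$59,876/6⌋ = $9,979 → take DB $10,705. Book value $66,371.
Year 5: DB = ⌊$66,371 × 125%/9⌋ = $9,218; SL = ⌊$49,171/5⌋ = $9,834 → take SL $9,834. Book value $56,537.
Year 6: DB = ⌊$56,537 × 125%/9⌋ = $7,852; SL = ⌊$39,337/4⌋ = $9,834 → take SL $9,834. Book value $46,703.
Accumulated through year 6 = $120,708 − $46,703 = $74,005.

$74,005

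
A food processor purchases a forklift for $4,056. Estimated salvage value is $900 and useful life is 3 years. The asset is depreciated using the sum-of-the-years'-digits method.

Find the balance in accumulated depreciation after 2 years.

Depreciable base = $4,056 − $900 = $3,156.
Sum of the years' digits = 3+2+1 = 6.
Year 1: $3,156 × 3/6 = $1,578. Book value $2,478.
Year 2: $3,156 × 2/6 = $1,052. Book value $1,426.
Accumulated through year 2 = $4,056 − $1,426 = $2,630.

$2,630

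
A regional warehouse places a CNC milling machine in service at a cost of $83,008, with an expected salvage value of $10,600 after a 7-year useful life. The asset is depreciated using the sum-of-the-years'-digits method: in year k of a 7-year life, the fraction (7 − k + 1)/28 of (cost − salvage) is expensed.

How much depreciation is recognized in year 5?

Depreciable base = $83,008 − $10,600 = $72,408.
Sum of the years' digits = 7+6+5+4+3+2+1 = 28.
Year 1: $72,408 × 7/28 = $18,102. Book value $64,906.
Year 2: $72,408 × 6/28 = $15,516. Book value $49,390.
Year 3: $72,408 × 5/28 = $12,930. Book value $36,460.
Year 4: $72,408 × 4/28 = $10,344. Book value $26,116.
Year 5: $72,408 × 3/28 = $7,758. Book value $18,358.

$7,758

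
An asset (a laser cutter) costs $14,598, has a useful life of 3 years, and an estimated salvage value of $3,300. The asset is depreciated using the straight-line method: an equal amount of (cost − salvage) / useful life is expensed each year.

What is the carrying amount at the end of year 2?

Depreciable base = $14,598 − $3,300 = $11,298.
Annual expense = $11,298 / 3 = $3,766.
End of year 1: book value $10,832.
End of year 2: book value $7,066.

$7,066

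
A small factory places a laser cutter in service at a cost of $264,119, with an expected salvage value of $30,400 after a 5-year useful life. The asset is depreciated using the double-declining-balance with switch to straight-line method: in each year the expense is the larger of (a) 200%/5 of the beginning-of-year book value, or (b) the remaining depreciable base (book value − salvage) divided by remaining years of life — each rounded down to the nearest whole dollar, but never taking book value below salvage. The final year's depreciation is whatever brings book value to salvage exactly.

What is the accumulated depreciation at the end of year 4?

$229,888

Depreciable base = $264,119 − $30,400 = $233,719.
Year 1: DB = ⌊$264,119 × 200%/5⌋ = $105,647; SL = ⌊$233,719/5⌋ = $46,743 → take DB $105,647. Book value $158,472.
Year 2: DB = ⌊$158,472 × 200%/5⌋ = $63,388; SL = ⌊$128,072/4⌋ = $32,018 → take DB $63,388. Book value $95,084.
Year 3: DB = ⌊$95,084 × 200%/5⌋ = $38,033; SL = ⌊$64,684/3⌋ = $21,561 → take DB $38,033. Book value $57,051.
Year 4: DB = ⌊$57,051 × 200%/5⌋ = $22,820; SL = ⌊$26,651/2⌋ = $13,325 → take DB $22,820. Book value $34,231.
Accumulated through year 4 = $264,119 − $34,231 = $229,888.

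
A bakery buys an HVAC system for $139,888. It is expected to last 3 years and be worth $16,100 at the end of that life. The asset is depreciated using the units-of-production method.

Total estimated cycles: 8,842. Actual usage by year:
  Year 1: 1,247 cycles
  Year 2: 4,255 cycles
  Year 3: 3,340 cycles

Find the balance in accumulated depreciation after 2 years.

Depreciable base = $139,888 − $16,100 = $123,788.
Rate = $123,788 / 8,842 cycles = $14 per cycle.
Year 1: 1,247 × $14 = $17,458. Book value $122,430.
Year 2: 4,255 × $14 = $59,570. Book value $62,860.
Accumulated through year 2 = $139,888 − $62,860 = $77,028.

$77,028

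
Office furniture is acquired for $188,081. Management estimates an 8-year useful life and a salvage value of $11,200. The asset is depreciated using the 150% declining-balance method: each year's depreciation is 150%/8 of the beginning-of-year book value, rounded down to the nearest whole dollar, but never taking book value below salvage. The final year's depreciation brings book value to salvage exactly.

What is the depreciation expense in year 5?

$15,369

Depreciable base = $188,081 − $11,200 = $176,881.
Year 1: ⌊$188,081 × 150%/8⌋ = $35,265. Book value $152,816.
Year 2: ⌊$152,816 × 150%/8⌋ = $28,653. Book value $124,163.
Year 3: ⌊$124,163 × 150%/8⌋ = $23,280. Book value $100,883.
Year 4: ⌊$100,883 × 150%/8⌋ = $18,915. Book value $81,968.
Year 5: ⌊$81,968 × 150%/8⌋ = $15,369. Book value $66,599.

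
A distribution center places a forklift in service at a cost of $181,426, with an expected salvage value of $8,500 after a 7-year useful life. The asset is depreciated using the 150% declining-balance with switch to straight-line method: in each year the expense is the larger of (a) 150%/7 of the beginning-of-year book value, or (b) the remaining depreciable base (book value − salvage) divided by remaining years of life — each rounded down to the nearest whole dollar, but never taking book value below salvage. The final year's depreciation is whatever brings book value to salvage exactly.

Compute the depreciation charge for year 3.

Depreciable base = $181,426 − $8,500 = $172,926.
Year 1: DB = ⌊$181,426 × 150%/7⌋ = $38,877; SL = ⌊$172,926/7⌋ = $24,703 → take DB $38,877. Book value $142,549.
Year 2: DB = ⌊$142,549 × 150%/7⌋ = $30,546; SL = ⌊$134,049/6⌋ = $22,341 → take DB $30,546. Book value $112,003.
Year 3: DB = ⌊$112,003 × 150%/7⌋ = $24,000; SL = ⌊$103,503/5⌋ = $20,700 → take DB $24,000. Book value $88,003.

$24,000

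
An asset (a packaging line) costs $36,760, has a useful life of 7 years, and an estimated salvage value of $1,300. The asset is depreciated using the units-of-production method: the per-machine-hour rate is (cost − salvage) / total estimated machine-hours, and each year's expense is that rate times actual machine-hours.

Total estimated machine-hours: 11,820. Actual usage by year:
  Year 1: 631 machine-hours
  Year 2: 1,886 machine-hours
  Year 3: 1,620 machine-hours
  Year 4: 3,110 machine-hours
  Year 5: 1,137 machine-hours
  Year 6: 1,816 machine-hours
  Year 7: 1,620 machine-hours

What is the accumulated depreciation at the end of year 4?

Depreciable base = $36,760 − $1,300 = $35,460.
Rate = $35,460 / 11,820 machine-hours = $3 per machine-hour.
Year 1: 631 × $3 = $1,893. Book value $34,867.
Year 2: 1,886 × $3 = $5,658. Book value $29,209.
Year 3: 1,620 × $3 = $4,860. Book value $24,349.
Year 4: 3,110 × $3 = $9,330. Book value $15,019.
Accumulated through year 4 = $36,760 − $15,019 = $21,741.

$21,741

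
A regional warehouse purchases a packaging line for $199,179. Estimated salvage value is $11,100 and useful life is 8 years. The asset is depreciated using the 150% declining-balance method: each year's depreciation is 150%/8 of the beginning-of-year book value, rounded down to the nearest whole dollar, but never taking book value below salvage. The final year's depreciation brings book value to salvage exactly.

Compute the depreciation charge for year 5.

$16,275

Depreciable base = $199,179 − $11,100 = $188,079.
Year 1: ⌊$199,179 × 150%/8⌋ = $37,346. Book value $161,833.
Year 2: ⌊$161,833 × 150%/8⌋ = $30,343. Book value $131,490.
Year 3: ⌊$131,490 × 150%/8⌋ = $24,654. Book value $106,836.
Year 4: ⌊$106,836 × 150%/8⌋ = $20,031. Book value $86,805.
Year 5: ⌊$86,805 × 150%/8⌋ = $16,275. Book value $70,530.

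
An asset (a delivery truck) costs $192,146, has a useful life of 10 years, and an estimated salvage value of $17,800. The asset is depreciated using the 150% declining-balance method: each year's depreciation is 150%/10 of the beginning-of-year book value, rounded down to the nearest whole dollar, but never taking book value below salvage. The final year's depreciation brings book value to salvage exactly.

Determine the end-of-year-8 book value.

$52,360

Depreciable base = $192,146 − $17,800 = $174,346.
Year 1: ⌊$192,146 × 150%/10⌋ = $28,821. Book value $163,325.
Year 2: ⌊$163,325 × 150%/10⌋ = $24,498. Book value $138,827.
Year 3: ⌊$138,827 × 150%/10⌋ = $20,824. Book value $118,003.
Year 4: ⌊$118,003 × 150%/10⌋ = $17,700. Book value $100,303.
Year 5: ⌊$100,303 × 150%/10⌋ = $15,045. Book value $85,258.
Year 6: ⌊$85,258 × 150%/10⌋ = $12,788. Book value $72,470.
Year 7: ⌊$72,470 × 150%/10⌋ = $10,870. Book value $61,600.
Year 8: ⌊$61,600 × 150%/10⌋ = $9,240. Book value $52,360.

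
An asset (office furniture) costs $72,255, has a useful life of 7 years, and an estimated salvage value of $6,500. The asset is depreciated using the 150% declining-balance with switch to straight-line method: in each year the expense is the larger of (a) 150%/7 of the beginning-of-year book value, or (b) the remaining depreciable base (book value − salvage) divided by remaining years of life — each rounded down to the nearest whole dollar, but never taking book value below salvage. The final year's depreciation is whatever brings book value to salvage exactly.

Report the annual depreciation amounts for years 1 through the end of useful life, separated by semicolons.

Depreciable base = $72,255 − $6,500 = $65,755.
Year 1: DB = ⌊$72,255 × 150%/7⌋ = $15,483; SL = ⌊$65,755/7⌋ = $9,393 → take DB $15,483. Book value $56,772.
Year 2: DB = ⌊$56,772 × 150%/7⌋ = $12,165; SL = ⌊$50,272/6⌋ = $8,378 → take DB $12,165. Book value $44,607.
Year 3: DB = ⌊$44,607 × 150%/7⌋ = $9,558; SL = ⌊$38,107/5⌋ = $7,621 → take DB $9,558. Book value $35,049.
Year 4: DB = ⌊$35,049 × 150%/7⌋ = $7,510; SL = ⌊$28,549/4⌋ = $7,137 → take DB $7,510. Book value $27,539.
Year 5: DB = ⌊$27,539 × 150%/7⌋ = $5,901; SL = ⌊$21,039/3⌋ = $7,013 → take SL $7,013. Book value $20,526.
Year 6: DB = ⌊$20,526 × 150%/7⌋ = $4,398; SL = ⌊$14,026/2⌋ = $7,013 → take SL $7,013. Book value $13,513.
Year 7 (final): $13,513 − $6,500 = $7,013. Book value $6,500.

$15,483; $12,165; $9,558; $7,510; $7,013; $7,013; $7,013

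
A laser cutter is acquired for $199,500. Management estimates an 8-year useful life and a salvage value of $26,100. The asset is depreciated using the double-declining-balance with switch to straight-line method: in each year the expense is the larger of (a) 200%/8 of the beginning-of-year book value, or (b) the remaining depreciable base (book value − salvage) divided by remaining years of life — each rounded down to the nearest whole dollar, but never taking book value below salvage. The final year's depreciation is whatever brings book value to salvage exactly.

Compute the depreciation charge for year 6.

$11,835

Depreciable base = $199,500 − $26,100 = $173,400.
Year 1: DB = ⌊$199,500 × 200%/8⌋ = $49,875; SL = ⌊$173,400/8⌋ = $21,675 → take DB $49,875. Book value $149,625.
Year 2: DB = ⌊$149,625 × 200%/8⌋ = $37,406; SL = ⌊$123,525/7⌋ = $17,646 → take DB $37,406. Book value $112,219.
Year 3: DB = ⌊$112,219 × 200%/8⌋ = $28,054; SL = ⌊$86,119/6⌋ = $14,353 → take DB $28,054. Book value $84,165.
Year 4: DB = ⌊$84,165 × 200%/8⌋ = $21,041; SL = ⌊$58,065/5⌋ = $11,613 → take DB $21,041. Book value $63,124.
Year 5: DB = ⌊$63,124 × 200%/8⌋ = $15,781; SL = ⌊$37,024/4⌋ = $9,256 → take DB $15,781. Book value $47,343.
Year 6: DB = ⌊$47,343 × 200%/8⌋ = $11,835; SL = ⌊$21,243/3⌋ = $7,081 → take DB $11,835. Book value $35,508.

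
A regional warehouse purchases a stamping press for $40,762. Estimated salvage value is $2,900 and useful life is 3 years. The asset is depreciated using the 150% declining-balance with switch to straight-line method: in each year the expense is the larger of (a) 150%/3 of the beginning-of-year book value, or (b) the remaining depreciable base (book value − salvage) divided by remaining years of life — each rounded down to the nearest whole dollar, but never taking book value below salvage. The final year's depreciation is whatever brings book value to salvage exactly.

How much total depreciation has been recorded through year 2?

Depreciable base = $40,762 − $2,900 = $37,862.
Year 1: DB = ⌊$40,762 × 150%/3⌋ = $20,381; SL = ⌊$37,862/3⌋ = $12,620 → take DB $20,381. Book value $20,381.
Year 2: DB = ⌊$20,381 × 150%/3⌋ = $10,190; SL = ⌊$17,481/2⌋ = $8,740 → take DB $10,190. Book value $10,191.
Accumulated through year 2 = $40,762 − $10,191 = $30,571.

$30,571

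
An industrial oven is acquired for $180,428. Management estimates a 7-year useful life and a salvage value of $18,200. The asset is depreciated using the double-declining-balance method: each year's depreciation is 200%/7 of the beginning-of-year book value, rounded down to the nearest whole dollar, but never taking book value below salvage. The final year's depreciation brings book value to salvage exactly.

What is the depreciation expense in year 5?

$13,419

Depreciable base = $180,428 − $18,200 = $162,228.
Year 1: ⌊$180,428 × 200%/7⌋ = $51,550. Book value $128,878.
Year 2: ⌊$128,878 × 200%/7⌋ = $36,822. Book value $92,056.
Year 3: ⌊$92,056 × 200%/7⌋ = $26,301. Book value $65,755.
Year 4: ⌊$65,755 × 200%/7⌋ = $18,787. Book value $46,968.
Year 5: ⌊$46,968 × 200%/7⌋ = $13,419. Book value $33,549.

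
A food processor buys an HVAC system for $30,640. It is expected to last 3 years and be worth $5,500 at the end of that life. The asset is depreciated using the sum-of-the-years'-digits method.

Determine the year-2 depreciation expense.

$8,380

Depreciable base = $30,640 − $5,500 = $25,140.
Sum of the years' digits = 3+2+1 = 6.
Year 1: $25,140 × 3/6 = $12,570. Book value $18,070.
Year 2: $25,140 × 2/6 = $8,380. Book value $9,690.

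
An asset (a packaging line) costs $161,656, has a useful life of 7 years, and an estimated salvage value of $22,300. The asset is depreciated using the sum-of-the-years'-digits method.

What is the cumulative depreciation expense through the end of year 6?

$134,379

Depreciable base = $161,656 − $22,300 = $139,356.
Sum of the years' digits = 7+6+5+4+3+2+1 = 28.
Year 1: $139,356 × 7/28 = $34,839. Book value $126,817.
Year 2: $139,356 × 6/28 = $29,862. Book value $96,955.
Year 3: $139,356 × 5/28 = $24,885. Book value $72,070.
Year 4: $139,356 × 4/28 = $19,908. Book value $52,162.
Year 5: $139,356 × 3/28 = $14,931. Book value $37,231.
Year 6: $139,356 × 2/28 = $9,954. Book value $27,277.
Accumulated through year 6 = $161,656 − $27,277 = $134,379.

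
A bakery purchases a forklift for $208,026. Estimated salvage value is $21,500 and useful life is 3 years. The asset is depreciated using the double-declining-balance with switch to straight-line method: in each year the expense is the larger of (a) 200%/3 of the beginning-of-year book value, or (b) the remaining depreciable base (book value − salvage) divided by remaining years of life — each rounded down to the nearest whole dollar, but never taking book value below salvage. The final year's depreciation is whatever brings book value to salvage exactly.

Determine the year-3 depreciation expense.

$1,614

Depreciable base = $208,026 − $21,500 = $186,526.
Year 1: DB = ⌊$208,026 × 200%/3⌋ = $138,684; SL = ⌊$186,526/3⌋ = $62,175 → take DB $138,684. Book value $69,342.
Year 2: DB = ⌊$69,342 × 200%/3⌋ = $46,228; SL = ⌊$47,842/2⌋ = $23,921 → take DB $46,228. Book value $23,114.
Year 3 (final): $23,114 − $21,500 = $1,614. Book value $21,500.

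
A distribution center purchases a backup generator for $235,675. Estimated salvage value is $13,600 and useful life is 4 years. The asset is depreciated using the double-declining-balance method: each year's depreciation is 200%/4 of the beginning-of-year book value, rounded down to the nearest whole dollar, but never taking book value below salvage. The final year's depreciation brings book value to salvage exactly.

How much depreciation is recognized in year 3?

Depreciable base = $235,675 − $13,600 = $222,075.
Year 1: ⌊$235,675 × 200%/4⌋ = $117,837. Book value $117,838.
Year 2: ⌊$117,838 × 200%/4⌋ = $58,919. Book value $58,919.
Year 3: ⌊$58,919 × 200%/4⌋ = $29,459. Book value $29,460.

$29,459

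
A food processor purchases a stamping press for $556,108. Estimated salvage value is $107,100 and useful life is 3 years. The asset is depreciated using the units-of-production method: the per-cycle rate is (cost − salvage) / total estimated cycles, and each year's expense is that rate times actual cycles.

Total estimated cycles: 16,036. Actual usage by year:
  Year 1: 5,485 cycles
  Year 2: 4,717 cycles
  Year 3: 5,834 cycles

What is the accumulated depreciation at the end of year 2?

Depreciable base = $556,108 − $107,100 = $449,008.
Rate = $449,008 / 16,036 cycles = $28 per cycle.
Year 1: 5,485 × $28 = $153,580. Book value $402,528.
Year 2: 4,717 × $28 = $132,076. Book value $270,452.
Accumulated through year 2 = $556,108 − $270,452 = $285,656.

$285,656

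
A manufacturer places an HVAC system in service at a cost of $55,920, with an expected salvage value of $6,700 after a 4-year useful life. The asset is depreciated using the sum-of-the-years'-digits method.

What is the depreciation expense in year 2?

Depreciable base = $55,920 − $6,700 = $49,220.
Sum of the years' digits = 4+3+2+1 = 10.
Year 1: $49,220 × 4/10 = $19,688. Book value $36,232.
Year 2: $49,220 × 3/10 = $14,766. Book value $21,466.

$14,766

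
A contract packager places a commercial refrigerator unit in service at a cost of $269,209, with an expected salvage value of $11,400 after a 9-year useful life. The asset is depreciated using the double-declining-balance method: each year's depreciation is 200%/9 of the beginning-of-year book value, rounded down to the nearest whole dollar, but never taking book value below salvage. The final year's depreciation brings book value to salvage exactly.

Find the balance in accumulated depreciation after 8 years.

$233,155

Depreciable base = $269,209 − $11,400 = $257,809.
Year 1: ⌊$269,209 × 200%/9⌋ = $59,824. Book value $209,385.
Year 2: ⌊$209,385 × 200%/9⌋ = $46,530. Book value $162,855.
Year 3: ⌊$162,855 × 200%/9⌋ = $36,190. Book value $126,665.
Year 4: ⌊$126,665 × 200%/9⌋ = $28,147. Book value $98,518.
Year 5: ⌊$98,518 × 200%/9⌋ = $21,892. Book value $76,626.
Year 6: ⌊$76,626 × 200%/9⌋ = $17,028. Book value $59,598.
Year 7: ⌊$59,598 × 200%/9⌋ = $13,244. Book value $46,354.
Year 8: ⌊$46,354 × 200%/9⌋ = $10,300. Book value $36,054.
Accumulated through year 8 = $269,209 − $36,054 = $233,155.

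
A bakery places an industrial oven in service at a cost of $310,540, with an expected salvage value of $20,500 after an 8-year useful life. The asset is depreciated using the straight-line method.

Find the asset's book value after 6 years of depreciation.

$93,010

Depreciable base = $310,540 − $20,500 = $290,040.
Annual expense = $290,040 / 8 = $36,255.
End of year 1: book value $274,285.
End of year 2: book value $238,030.
End of year 3: book value $201,775.
End of year 4: book value $165,520.
End of year 5: book value $129,265.
End of year 6: book value $93,010.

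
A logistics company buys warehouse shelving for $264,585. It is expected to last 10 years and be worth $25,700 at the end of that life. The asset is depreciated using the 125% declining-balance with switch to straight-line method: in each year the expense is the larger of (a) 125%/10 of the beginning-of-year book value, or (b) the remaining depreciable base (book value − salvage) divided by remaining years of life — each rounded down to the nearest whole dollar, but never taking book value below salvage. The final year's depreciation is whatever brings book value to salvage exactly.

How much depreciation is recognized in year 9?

Depreciable base = $264,585 − $25,700 = $238,885.
Year 1: DB = ⌊$264,585 × 125%/10⌋ = $33,073; SL = ⌊$238,885/10⌋ = $23,888 → take DB $33,073. Book value $231,512.
Year 2: DB = ⌊$231,512 × 125%/10⌋ = $28,939; SL = ⌊$205,812/9⌋ = $22,868 → take DB $28,939. Book value $202,573.
Year 3: DB = ⌊$202,573 × 125%/10⌋ = $25,321; SL = ⌊$176,873/8⌋ = $22,109 → take DB $25,321. Book value $177,252.
Year 4: DB = ⌊$177,252 × 125%/10⌋ = $22,156; SL = ⌊$151,552/7⌋ = $21,650 → take DB $22,156. Book value $155,096.
Year 5: DB = ⌊$155,096 × 125%/10⌋ = $19,387; SL = ⌊$129,396/6⌋ = $21,566 → take SL $21,566. Book value $133,530.
Year 6: DB = ⌊$133,530 × 125%/10⌋ = $16,691; SL = ⌊$107,830/5⌋ = $21,566 → take SL $21,566. Book value $111,964.
Year 7: DB = ⌊$111,964 × 125%/10⌋ = $13,995; SL = ⌊$86,264/4⌋ = $21,566 → take SL $21,566. Book value $90,398.
Year 8: DB = ⌊$90,398 × 125%/10⌋ = $11,299; SL = ⌊$64,698/3⌋ = $21,566 → take SL $21,566. Book value $68,832.
Year 9: DB = ⌊$68,832 × 125%/10⌋ = $8,604; SL = ⌊$43,132/2⌋ = $21,566 → take SL $21,566. Book value $47,266.

$21,566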